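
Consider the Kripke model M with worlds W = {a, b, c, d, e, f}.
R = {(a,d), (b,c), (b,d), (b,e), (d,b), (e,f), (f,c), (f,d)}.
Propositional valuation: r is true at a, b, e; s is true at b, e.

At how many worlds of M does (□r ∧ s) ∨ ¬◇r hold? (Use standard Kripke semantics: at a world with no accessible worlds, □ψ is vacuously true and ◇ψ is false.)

Let φ = (□r ∧ s) ∨ ¬◇r. Evaluate φ at each world:
  a (successors {d}): φ is true.
  b (successors {c, d, e}): φ is false.
  c (successors ∅): φ is true.
  d (successors {b}): φ is false.
  e (successors {f}): φ is true.
  f (successors {c, d}): φ is true.
For instance, at b:
  At b: □r ∧ s is false, ¬◇r is false, so (□r ∧ s) ∨ ¬◇r is false.
    At b: □r is false, s is true, so □r ∧ s is false.
      At b: □r requires r at every successor {c, d, e}.
        r fails at c, so □r is false at b.
    At b: ◇r is true, so ¬◇r is false.
      At b: ◇r requires r at some successor in {c, d, e}.
        r holds at e, so ◇r is true at b.
Satisfying worlds: {a, c, e, f}

4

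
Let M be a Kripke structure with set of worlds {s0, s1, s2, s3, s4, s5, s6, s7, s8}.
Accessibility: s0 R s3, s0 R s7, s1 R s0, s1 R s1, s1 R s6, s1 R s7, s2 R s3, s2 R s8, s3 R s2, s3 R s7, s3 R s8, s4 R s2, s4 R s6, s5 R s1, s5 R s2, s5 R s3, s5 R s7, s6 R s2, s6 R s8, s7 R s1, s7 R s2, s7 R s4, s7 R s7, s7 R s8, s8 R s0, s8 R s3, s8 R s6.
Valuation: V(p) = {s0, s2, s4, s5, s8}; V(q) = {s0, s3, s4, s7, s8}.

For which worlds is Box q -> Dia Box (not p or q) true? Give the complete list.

s1, s2, s3, s4, s5, s6, s7, s8

Let φ = Box q -> Dia Box (not p or q). Evaluate φ at each world:
  s0 (successors {s3, s7}): φ is false.
  s1 (successors {s0, s1, s6, s7}): φ is true.
  s2 (successors {s3, s8}): φ is true.
  s3 (successors {s2, s7, s8}): φ is true.
  s4 (successors {s2, s6}): φ is true.
  s5 (successors {s1, s2, s3, s7}): φ is true.
  s6 (successors {s2, s8}): φ is true.
  s7 (successors {s1, s2, s4, s7, s8}): φ is true.
  s8 (successors {s0, s3, s6}): φ is true.
For instance, at s2:
  At s2: Box q is true, Dia Box (not p or q) is true, so Box q -> Dia Box (not p or q) is true.
    At s2: Box q requires q at every successor {s3, s8}.
      At s3: q is true.
      At s8: q is true.
    So Box q is true at s2.
    At s2: Dia Box (not p or q) requires Box (not p or q) at some successor in {s3, s8}.
      Box (not p or q) holds at s8, so Dia Box (not p or q) is true at s2.
Satisfying worlds: {s1, s2, s3, s4, s5, s6, s7, s8}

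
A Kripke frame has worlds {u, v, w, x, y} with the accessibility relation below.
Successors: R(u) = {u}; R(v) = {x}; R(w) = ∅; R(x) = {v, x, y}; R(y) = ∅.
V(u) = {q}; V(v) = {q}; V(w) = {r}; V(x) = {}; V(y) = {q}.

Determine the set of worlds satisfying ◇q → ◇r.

Recall that ◇ψ holds at a world iff ψ holds at some accessible world.
Let φ = ◇q → ◇r. Evaluate φ at each world:
  u (successors {u}): φ is false.
  v (successors {x}): φ is true.
  w (successors ∅): φ is true.
  x (successors {v, x, y}): φ is false.
  y (successors ∅): φ is true.
For instance, at v:
  At v: ◇q is false, ◇r is false, so ◇q → ◇r is true.
    At v: ◇q requires q at some successor in {x}.
      At x: q is false.
    So ◇q is false at v.
    At v: ◇r requires r at some successor in {x}.
      At x: r is false.
    So ◇r is false at v.
Satisfying worlds: {v, w, y}

v, w, y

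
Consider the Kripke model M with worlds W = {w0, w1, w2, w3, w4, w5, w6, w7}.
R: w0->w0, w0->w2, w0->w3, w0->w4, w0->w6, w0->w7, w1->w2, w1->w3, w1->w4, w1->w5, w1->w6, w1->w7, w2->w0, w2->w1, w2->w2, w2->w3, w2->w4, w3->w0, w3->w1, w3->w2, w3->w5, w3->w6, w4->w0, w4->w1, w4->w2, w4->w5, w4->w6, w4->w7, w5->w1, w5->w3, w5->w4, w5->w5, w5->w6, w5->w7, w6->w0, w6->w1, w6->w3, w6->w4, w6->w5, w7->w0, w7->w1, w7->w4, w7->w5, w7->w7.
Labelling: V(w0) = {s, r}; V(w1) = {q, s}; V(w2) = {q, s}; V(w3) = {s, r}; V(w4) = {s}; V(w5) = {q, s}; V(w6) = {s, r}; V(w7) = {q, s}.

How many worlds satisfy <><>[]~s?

Let φ = <><>[]~s. Evaluate φ at each world:
  w0 (successors {w0, w2, w3, w4, w6, w7}): φ is false.
  w1 (successors {w2, w3, w4, w5, w6, w7}): φ is false.
  w2 (successors {w0, w1, w2, w3, w4}): φ is false.
  w3 (successors {w0, w1, w2, w5, w6}): φ is false.
  w4 (successors {w0, w1, w2, w5, w6, w7}): φ is false.
  w5 (successors {w1, w3, w4, w5, w6, w7}): φ is false.
  w6 (successors {w0, w1, w3, w4, w5}): φ is false.
  w7 (successors {w0, w1, w4, w5, w7}): φ is false.
For instance, at w7:
  At w7: <><>[]~s requires <>[]~s at some successor in {w0, w1, w4, w5, w7}.
    At w0: <>[]~s is false.
    At w1: <>[]~s is false.
    At w4: <>[]~s is false.
    At w5: <>[]~s is false.
    At w7: <>[]~s is false.
  So <><>[]~s is false at w7.
Satisfying worlds: none.

0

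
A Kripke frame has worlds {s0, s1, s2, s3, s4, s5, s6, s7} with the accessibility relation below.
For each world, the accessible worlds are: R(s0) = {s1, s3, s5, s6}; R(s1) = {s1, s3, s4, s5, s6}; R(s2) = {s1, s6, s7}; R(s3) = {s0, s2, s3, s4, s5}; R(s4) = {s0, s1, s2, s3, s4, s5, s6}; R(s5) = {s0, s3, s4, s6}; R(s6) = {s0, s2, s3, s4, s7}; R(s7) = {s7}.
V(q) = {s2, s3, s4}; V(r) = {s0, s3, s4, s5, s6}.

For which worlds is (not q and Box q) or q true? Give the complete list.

s2, s3, s4

Recall that Box ψ holds at a world iff ψ holds at every accessible world, and Dia ψ holds iff ψ holds at some accessible world.
Let φ = (not q and Box q) or q. Evaluate φ at each world:
  s0 (successors {s1, s3, s5, s6}): φ is false.
  s1 (successors {s1, s3, s4, s5, s6}): φ is false.
  s2 (successors {s1, s6, s7}): φ is true.
  s3 (successors {s0, s2, s3, s4, s5}): φ is true.
  s4 (successors {s0, s1, s2, s3, s4, s5, s6}): φ is true.
  s5 (successors {s0, s3, s4, s6}): φ is false.
  s6 (successors {s0, s2, s3, s4, s7}): φ is false.
  s7 (successors {s7}): φ is false.
For instance, at s3:
  At s3: not q and Box q is false, q is true, so (not q and Box q) or q is true.
    At s3: not q is false, Box q is false, so not q and Box q is false.
      At s3: Box q requires q at every successor {s0, s2, s3, s4, s5}.
        q fails at s0, so Box q is false at s3.
Satisfying worlds: {s2, s3, s4}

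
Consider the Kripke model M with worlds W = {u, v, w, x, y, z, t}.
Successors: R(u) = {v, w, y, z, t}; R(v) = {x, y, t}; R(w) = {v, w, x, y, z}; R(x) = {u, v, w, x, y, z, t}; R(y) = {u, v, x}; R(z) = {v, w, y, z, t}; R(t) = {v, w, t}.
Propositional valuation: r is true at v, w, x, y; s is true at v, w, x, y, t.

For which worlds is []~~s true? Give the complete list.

v, t

Let φ = []~~s. Evaluate φ at each world:
  u (successors {v, w, y, z, t}): φ is false.
  v (successors {x, y, t}): φ is true.
  w (successors {v, w, x, y, z}): φ is false.
  x (successors {u, v, w, x, y, z, t}): φ is false.
  y (successors {u, v, x}): φ is false.
  z (successors {v, w, y, z, t}): φ is false.
  t (successors {v, w, t}): φ is true.
For instance, at t:
  At t: []~~s requires ~~s at every successor {v, w, t}.
    At v: ~~s is true.
    At w: ~~s is true.
    At t: ~~s is true.
  So []~~s is true at t.
Satisfying worlds: {v, t}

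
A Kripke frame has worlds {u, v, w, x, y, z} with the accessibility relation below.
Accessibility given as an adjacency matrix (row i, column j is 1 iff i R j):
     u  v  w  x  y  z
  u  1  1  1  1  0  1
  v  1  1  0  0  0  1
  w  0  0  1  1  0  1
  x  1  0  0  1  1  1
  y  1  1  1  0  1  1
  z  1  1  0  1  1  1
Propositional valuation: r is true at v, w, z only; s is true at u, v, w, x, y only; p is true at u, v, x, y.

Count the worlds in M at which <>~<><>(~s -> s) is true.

Let φ = <>~<><>(~s -> s). Evaluate φ at each world:
  u (successors {u, v, w, x, z}): φ is false.
  v (successors {u, v, z}): φ is false.
  w (successors {w, x, z}): φ is false.
  x (successors {u, x, y, z}): φ is false.
  y (successors {u, v, w, y, z}): φ is false.
  z (successors {u, v, x, y, z}): φ is false.
For instance, at v:
  At v: <>~<><>(~s -> s) requires ~<><>(~s -> s) at some successor in {u, v, z}.
    At u: ~<><>(~s -> s) is false.
    At v: ~<><>(~s -> s) is false.
    At z: ~<><>(~s -> s) is false.
  So <>~<><>(~s -> s) is false at v.
Satisfying worlds: none.

0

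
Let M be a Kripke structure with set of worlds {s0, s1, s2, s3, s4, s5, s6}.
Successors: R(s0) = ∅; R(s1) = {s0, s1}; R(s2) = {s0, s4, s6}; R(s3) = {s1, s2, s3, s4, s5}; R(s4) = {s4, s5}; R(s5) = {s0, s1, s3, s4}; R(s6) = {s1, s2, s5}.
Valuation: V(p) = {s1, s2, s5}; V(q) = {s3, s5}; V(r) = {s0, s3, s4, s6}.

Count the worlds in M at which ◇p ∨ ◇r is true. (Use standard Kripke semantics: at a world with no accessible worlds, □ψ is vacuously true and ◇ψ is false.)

6

Let φ = ◇p ∨ ◇r. Evaluate φ at each world:
  s0 (successors ∅): φ is false.
  s1 (successors {s0, s1}): φ is true.
  s2 (successors {s0, s4, s6}): φ is true.
  s3 (successors {s1, s2, s3, s4, s5}): φ is true.
  s4 (successors {s4, s5}): φ is true.
  s5 (successors {s0, s1, s3, s4}): φ is true.
  s6 (successors {s1, s2, s5}): φ is true.
For instance, at s3:
  At s3: ◇p is true, ◇r is true, so ◇p ∨ ◇r is true.
    At s3: ◇p requires p at some successor in {s1, s2, s3, s4, s5}.
      p holds at s1, so ◇p is true at s3.
    At s3: ◇r requires r at some successor in {s1, s2, s3, s4, s5}.
      r holds at s3, so ◇r is true at s3.
Satisfying worlds: {s1, s2, s3, s4, s5, s6}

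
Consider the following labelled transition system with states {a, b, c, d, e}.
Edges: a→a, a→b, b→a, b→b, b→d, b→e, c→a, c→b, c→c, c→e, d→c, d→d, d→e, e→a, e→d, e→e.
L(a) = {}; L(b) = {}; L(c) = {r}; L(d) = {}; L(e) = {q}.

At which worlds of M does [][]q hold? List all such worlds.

none

Let φ = [][]q. Evaluate φ at each world:
  a (successors {a, b}): φ is false.
  b (successors {a, b, d, e}): φ is false.
  c (successors {a, b, c, e}): φ is false.
  d (successors {c, d, e}): φ is false.
  e (successors {a, d, e}): φ is false.
For instance, at d:
  At d: [][]q requires []q at every successor {c, d, e}.
    []q fails at c, so [][]q is false at d.
      At c: []q requires q at every successor {a, b, c, e}.
        q fails at a, so []q is false at c.
Satisfying worlds: none.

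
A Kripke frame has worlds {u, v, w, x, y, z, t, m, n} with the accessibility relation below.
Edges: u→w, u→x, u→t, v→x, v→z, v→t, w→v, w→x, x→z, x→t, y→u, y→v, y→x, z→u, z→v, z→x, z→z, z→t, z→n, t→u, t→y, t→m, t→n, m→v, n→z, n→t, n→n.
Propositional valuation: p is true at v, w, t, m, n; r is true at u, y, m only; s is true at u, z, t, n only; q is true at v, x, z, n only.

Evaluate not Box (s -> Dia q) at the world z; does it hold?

At z: Box (s -> Dia q) is true, so not Box (s -> Dia q) is false.
  At z: Box (s -> Dia q) requires s -> Dia q at every successor {u, v, x, z, t, n}.
    At u: s -> Dia q is true.
    At v: s -> Dia q is true.
    At x: s -> Dia q is true.
    At z: s -> Dia q is true.
    At t: s -> Dia q is true.
    At n: s -> Dia q is true.
  So Box (s -> Dia q) is true at z.

No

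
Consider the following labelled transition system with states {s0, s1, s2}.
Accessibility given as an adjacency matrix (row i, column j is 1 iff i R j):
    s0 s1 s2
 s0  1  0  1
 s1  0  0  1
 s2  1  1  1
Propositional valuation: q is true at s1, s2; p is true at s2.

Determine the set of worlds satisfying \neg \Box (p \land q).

s0, s2

Let φ = \neg \Box (p \land q). Evaluate φ at each world:
  s0 (successors {s0, s2}): φ is true.
  s1 (successors {s2}): φ is false.
  s2 (successors {s0, s1, s2}): φ is true.
For instance, at s1:
  At s1: \Box (p \land q) is true, so \neg \Box (p \land q) is false.
    At s1: \Box (p \land q) requires p \land q at every successor {s2}.
      At s2: p \land q is true.
    So \Box (p \land q) is true at s1.
Satisfying worlds: {s0, s2}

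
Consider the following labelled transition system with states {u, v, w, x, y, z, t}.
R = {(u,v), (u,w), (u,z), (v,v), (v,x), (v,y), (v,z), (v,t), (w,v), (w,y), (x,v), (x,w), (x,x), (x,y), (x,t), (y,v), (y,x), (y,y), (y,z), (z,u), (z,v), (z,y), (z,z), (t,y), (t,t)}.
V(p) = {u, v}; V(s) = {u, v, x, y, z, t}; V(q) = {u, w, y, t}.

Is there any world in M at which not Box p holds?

Let φ = not Box p. Evaluate φ at each world:
  u (successors {v, w, z}): φ is true.
  v (successors {v, x, y, z, t}): φ is true.
  w (successors {v, y}): φ is true.
  x (successors {v, w, x, y, t}): φ is true.
  y (successors {v, x, y, z}): φ is true.
  z (successors {u, v, y, z}): φ is true.
  t (successors {y, t}): φ is true.
Detail at u (witness):
  At u: Box p is false, so not Box p is true.
    At u: Box p requires p at every successor {v, w, z}.
      p fails at w, so Box p is false at u.

Yes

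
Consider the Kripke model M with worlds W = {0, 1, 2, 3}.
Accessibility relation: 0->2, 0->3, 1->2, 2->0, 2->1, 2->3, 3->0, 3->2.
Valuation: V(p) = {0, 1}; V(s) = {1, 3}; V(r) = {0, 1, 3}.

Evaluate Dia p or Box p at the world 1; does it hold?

No

Recall that Box ψ holds at a world iff ψ holds at every accessible world, and Dia ψ holds iff ψ holds at some accessible world.
At 1: Dia p is false, Box p is false, so Dia p or Box p is false.
  At 1: Dia p requires p at some successor in {2}.
    At 2: p is false.
  So Dia p is false at 1.
  At 1: Box p requires p at every successor {2}.
    p fails at 2, so Box p is false at 1.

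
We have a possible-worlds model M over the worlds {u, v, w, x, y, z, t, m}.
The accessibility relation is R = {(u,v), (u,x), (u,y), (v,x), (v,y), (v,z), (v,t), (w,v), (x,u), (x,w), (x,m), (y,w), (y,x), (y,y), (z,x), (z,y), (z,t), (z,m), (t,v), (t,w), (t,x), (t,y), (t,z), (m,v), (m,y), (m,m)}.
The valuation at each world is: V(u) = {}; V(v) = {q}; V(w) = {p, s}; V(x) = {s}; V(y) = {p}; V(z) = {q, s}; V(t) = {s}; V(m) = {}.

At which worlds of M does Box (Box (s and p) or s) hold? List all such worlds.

Let φ = Box (Box (s and p) or s). Evaluate φ at each world:
  u (successors {v, x, y}): φ is false.
  v (successors {x, y, z, t}): φ is false.
  w (successors {v}): φ is false.
  x (successors {u, w, m}): φ is false.
  y (successors {w, x, y}): φ is false.
  z (successors {x, y, t, m}): φ is false.
  t (successors {v, w, x, y, z}): φ is false.
  m (successors {v, y, m}): φ is false.
For instance, at m:
  At m: Box (Box (s and p) or s) requires Box (s and p) or s at every successor {v, y, m}.
    Box (s and p) or s fails at v, so Box (Box (s and p) or s) is false at m.
      At v: Box (s and p) is false, s is false, so Box (s and p) or s is false.
Satisfying worlds: none.

none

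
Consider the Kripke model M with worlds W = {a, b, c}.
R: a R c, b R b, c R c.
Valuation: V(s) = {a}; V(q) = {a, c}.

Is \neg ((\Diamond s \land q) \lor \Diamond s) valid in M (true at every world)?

Recall that \Diamond ψ holds at a world iff ψ holds at some accessible world.
Let φ = \neg ((\Diamond s \land q) \lor \Diamond s). Evaluate φ at each world:
  a (successors {c}): φ is true.
  b (successors {b}): φ is true.
  c (successors {c}): φ is true.
For instance, at a:
  At a: (\Diamond s \land q) \lor \Diamond s is false, so \neg ((\Diamond s \land q) \lor \Diamond s) is true.
    At a: \Diamond s \land q is false, \Diamond s is false, so (\Diamond s \land q) \lor \Diamond s is false.
      At a: \Diamond s is false, q is true, so \Diamond s \land q is false.
      At a: \Diamond s requires s at some successor in {c}.
        At c: s is false.
      So \Diamond s is false at a.

Yes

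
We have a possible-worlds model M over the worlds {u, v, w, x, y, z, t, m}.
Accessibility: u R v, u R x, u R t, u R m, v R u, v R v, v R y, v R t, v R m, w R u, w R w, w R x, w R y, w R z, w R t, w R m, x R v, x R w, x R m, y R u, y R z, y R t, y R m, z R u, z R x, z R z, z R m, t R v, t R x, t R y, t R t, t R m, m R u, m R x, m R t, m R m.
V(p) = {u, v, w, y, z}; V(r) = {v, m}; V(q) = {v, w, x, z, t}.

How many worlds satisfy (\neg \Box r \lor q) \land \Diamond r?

8

Recall that \Box ψ holds at a world iff ψ holds at every accessible world, and \Diamond ψ holds iff ψ holds at some accessible world.
Let φ = (\neg \Box r \lor q) \land \Diamond r. Evaluate φ at each world:
  u (successors {v, x, t, m}): φ is true.
  v (successors {u, v, y, t, m}): φ is true.
  w (successors {u, w, x, y, z, t, m}): φ is true.
  x (successors {v, w, m}): φ is true.
  y (successors {u, z, t, m}): φ is true.
  z (successors {u, x, z, m}): φ is true.
  t (successors {v, x, y, t, m}): φ is true.
  m (successors {u, x, t, m}): φ is true.
For instance, at w:
  At w: \neg \Box r \lor q is true, \Diamond r is true, so (\neg \Box r \lor q) \land \Diamond r is true.
    At w: \neg \Box r is true, q is true, so \neg \Box r \lor q is true.
      At w: \Box r is false, so \neg \Box r is true.
    At w: \Diamond r requires r at some successor in {u, w, x, y, z, t, m}.
      r holds at m, so \Diamond r is true at w.
Satisfying worlds: {u, v, w, x, y, z, t, m}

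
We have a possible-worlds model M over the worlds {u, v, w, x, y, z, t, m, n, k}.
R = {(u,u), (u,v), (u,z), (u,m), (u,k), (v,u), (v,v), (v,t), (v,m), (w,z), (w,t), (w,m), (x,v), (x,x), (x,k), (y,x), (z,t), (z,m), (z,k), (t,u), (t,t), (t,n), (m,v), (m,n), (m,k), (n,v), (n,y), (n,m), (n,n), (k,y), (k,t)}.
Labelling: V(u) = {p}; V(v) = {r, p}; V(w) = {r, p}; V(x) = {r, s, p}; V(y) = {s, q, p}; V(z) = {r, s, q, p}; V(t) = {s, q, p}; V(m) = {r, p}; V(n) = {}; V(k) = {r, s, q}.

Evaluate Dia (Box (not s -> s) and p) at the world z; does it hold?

No

At z: Dia (Box (not s -> s) and p) requires Box (not s -> s) and p at some successor in {t, m, k}.
  At t: Box (not s -> s) and p is false.
  At m: Box (not s -> s) and p is false.
  At k: Box (not s -> s) and p is false.
So Dia (Box (not s -> s) and p) is false at z.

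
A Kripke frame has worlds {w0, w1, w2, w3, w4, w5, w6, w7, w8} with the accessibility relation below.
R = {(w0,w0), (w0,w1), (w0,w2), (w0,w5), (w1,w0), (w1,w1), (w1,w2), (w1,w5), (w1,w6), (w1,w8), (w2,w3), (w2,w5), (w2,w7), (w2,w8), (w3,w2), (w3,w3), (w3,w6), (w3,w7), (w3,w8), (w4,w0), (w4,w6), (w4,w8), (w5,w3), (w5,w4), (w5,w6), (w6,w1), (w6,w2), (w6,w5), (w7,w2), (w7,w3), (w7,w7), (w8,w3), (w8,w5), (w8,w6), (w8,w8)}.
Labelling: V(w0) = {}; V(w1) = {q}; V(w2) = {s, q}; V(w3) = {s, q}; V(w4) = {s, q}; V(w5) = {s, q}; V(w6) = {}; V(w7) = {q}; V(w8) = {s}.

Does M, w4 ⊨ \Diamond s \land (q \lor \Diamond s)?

At w4: \Diamond s is true, q \lor \Diamond s is true, so \Diamond s \land (q \lor \Diamond s) is true.
  At w4: \Diamond s requires s at some successor in {w0, w6, w8}.
    s holds at w8, so \Diamond s is true at w4.
  At w4: q is true, \Diamond s is true, so q \lor \Diamond s is true.
    At w4: \Diamond s requires s at some successor in {w0, w6, w8}.
      s holds at w8, so \Diamond s is true at w4.

Yes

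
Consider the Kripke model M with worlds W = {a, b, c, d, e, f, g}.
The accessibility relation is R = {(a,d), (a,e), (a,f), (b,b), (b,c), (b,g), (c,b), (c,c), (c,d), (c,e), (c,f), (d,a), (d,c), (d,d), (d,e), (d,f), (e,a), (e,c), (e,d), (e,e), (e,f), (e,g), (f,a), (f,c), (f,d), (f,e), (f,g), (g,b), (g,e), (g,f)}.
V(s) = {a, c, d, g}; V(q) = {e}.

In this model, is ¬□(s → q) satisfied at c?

Yes

At c: □(s → q) is false, so ¬□(s → q) is true.
  At c: □(s → q) requires s → q at every successor {b, c, d, e, f}.
    s → q fails at c, so □(s → q) is false at c.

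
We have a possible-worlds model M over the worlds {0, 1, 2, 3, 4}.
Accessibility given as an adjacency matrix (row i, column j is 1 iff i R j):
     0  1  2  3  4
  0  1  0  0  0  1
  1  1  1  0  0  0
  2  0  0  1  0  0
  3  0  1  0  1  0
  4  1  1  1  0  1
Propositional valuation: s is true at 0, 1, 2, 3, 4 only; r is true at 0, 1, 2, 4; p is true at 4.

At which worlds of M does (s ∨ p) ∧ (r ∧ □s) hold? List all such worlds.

0, 1, 2, 4

Recall that □ψ holds at a world iff ψ holds at every accessible world, and ◇ψ holds iff ψ holds at some accessible world.
Let φ = (s ∨ p) ∧ (r ∧ □s). Evaluate φ at each world:
  0 (successors {0, 4}): φ is true.
  1 (successors {0, 1}): φ is true.
  2 (successors {2}): φ is true.
  3 (successors {1, 3}): φ is false.
  4 (successors {0, 1, 2, 4}): φ is true.
For instance, at 4:
  At 4: s ∨ p is true, r ∧ □s is true, so (s ∨ p) ∧ (r ∧ □s) is true.
    At 4: r is true, □s is true, so r ∧ □s is true.
      At 4: □s requires s at every successor {0, 1, 2, 4}.
        At 0: s is true.
        At 1: s is true.
        At 2: s is true.
        At 4: s is true.
      So □s is true at 4.
Satisfying worlds: {0, 1, 2, 4}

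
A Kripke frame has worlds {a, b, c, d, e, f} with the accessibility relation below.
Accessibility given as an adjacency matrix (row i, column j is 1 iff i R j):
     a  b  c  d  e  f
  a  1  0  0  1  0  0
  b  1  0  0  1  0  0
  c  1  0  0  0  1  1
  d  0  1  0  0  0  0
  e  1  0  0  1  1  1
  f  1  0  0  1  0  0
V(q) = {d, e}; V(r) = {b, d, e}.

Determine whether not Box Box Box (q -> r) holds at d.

At d: Box Box Box (q -> r) is true, so not Box Box Box (q -> r) is false.
  At d: Box Box Box (q -> r) requires Box Box (q -> r) at every successor {b}.
      At b: Box Box (q -> r) requires Box (q -> r) at every successor {a, d}.
        At a: Box (q -> r) is true.
        At d: Box (q -> r) is true.
      So Box Box (q -> r) is true at b.
  So Box Box Box (q -> r) is true at d.

No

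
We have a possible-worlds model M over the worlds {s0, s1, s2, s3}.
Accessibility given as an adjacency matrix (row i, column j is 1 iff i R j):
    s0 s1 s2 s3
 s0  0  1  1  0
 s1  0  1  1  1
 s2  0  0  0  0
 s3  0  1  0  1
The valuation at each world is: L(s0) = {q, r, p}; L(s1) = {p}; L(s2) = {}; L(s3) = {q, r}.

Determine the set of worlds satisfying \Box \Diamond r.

Recall that \Box ψ holds at a world iff ψ holds at every accessible world, and \Diamond ψ holds iff ψ holds at some accessible world.
Let φ = \Box \Diamond r. Evaluate φ at each world:
  s0 (successors {s1, s2}): φ is false.
  s1 (successors {s1, s2, s3}): φ is false.
  s2 (successors ∅): φ is true.
  s3 (successors {s1, s3}): φ is true.
For instance, at s1:
  At s1: \Box \Diamond r requires \Diamond r at every successor {s1, s2, s3}.
    \Diamond r fails at s2, so \Box \Diamond r is false at s1.
      At s2: no accessible worlds, so \Diamond r is false.
Satisfying worlds: {s2, s3}

s2, s3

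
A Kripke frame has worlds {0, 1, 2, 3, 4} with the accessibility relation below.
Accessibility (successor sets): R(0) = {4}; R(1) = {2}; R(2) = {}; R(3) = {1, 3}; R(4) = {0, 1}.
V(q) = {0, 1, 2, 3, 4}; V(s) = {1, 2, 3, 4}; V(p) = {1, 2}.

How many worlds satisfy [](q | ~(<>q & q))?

5

Let φ = [](q | ~(<>q & q)). Evaluate φ at each world:
  0 (successors {4}): φ is true.
  1 (successors {2}): φ is true.
  2 (successors ∅): φ is true.
  3 (successors {1, 3}): φ is true.
  4 (successors {0, 1}): φ is true.
For instance, at 1:
  At 1: [](q | ~(<>q & q)) requires q | ~(<>q & q) at every successor {2}.
      At 2: q is true, ~(<>q & q) is true, so q | ~(<>q & q) is true.
  So [](q | ~(<>q & q)) is true at 1.
Satisfying worlds: {0, 1, 2, 3, 4}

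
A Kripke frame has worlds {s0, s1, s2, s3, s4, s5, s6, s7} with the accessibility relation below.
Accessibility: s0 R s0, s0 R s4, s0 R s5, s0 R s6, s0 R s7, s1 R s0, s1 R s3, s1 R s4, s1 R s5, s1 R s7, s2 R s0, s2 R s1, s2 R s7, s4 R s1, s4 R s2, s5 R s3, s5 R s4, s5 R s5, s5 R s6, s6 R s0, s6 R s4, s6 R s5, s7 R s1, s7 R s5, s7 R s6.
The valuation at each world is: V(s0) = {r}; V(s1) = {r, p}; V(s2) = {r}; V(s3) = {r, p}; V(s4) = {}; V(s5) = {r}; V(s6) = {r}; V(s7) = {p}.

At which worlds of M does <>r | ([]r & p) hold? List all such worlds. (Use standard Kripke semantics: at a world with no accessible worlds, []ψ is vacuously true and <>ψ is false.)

s0, s1, s2, s3, s4, s5, s6, s7

Let φ = <>r | ([]r & p). Evaluate φ at each world:
  s0 (successors {s0, s4, s5, s6, s7}): φ is true.
  s1 (successors {s0, s3, s4, s5, s7}): φ is true.
  s2 (successors {s0, s1, s7}): φ is true.
  s3 (successors ∅): φ is true.
  s4 (successors {s1, s2}): φ is true.
  s5 (successors {s3, s4, s5, s6}): φ is true.
  s6 (successors {s0, s4, s5}): φ is true.
  s7 (successors {s1, s5, s6}): φ is true.
For instance, at s7:
  At s7: <>r is true, []r & p is true, so <>r | ([]r & p) is true.
    At s7: <>r requires r at some successor in {s1, s5, s6}.
      r holds at s1, so <>r is true at s7.
    At s7: []r is true, p is true, so []r & p is true.
      At s7: []r requires r at every successor {s1, s5, s6}.
        At s1: r is true.
        At s5: r is true.
        At s6: r is true.
      So []r is true at s7.
Satisfying worlds: {s0, s1, s2, s3, s4, s5, s6, s7}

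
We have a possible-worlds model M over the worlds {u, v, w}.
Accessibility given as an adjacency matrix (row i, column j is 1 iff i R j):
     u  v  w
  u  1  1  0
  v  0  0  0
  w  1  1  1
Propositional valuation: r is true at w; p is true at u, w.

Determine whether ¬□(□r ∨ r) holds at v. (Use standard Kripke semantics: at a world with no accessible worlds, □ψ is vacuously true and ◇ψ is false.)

At v: □(□r ∨ r) is true, so ¬□(□r ∨ r) is false.
  At v: no accessible worlds, so □(□r ∨ r) holds vacuously.

No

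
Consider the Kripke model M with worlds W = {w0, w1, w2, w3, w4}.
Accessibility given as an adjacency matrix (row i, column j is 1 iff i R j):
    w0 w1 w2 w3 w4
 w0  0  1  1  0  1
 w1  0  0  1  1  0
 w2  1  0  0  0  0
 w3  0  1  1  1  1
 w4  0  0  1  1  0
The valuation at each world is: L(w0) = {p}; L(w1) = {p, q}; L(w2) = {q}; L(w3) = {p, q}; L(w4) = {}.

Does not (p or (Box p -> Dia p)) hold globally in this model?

Let φ = not (p or (Box p -> Dia p)). Evaluate φ at each world:
  w0 (successors {w1, w2, w4}): φ is false.
  w1 (successors {w2, w3}): φ is false.
  w2 (successors {w0}): φ is false.
  w3 (successors {w1, w2, w3, w4}): φ is false.
  w4 (successors {w2, w3}): φ is false.
Detail at w0 (counterexample):
  At w0: p or (Box p -> Dia p) is true, so not (p or (Box p -> Dia p)) is false.
    At w0: p is true, Box p -> Dia p is true, so p or (Box p -> Dia p) is true.
      At w0: Box p is false, Dia p is true, so Box p -> Dia p is true.

No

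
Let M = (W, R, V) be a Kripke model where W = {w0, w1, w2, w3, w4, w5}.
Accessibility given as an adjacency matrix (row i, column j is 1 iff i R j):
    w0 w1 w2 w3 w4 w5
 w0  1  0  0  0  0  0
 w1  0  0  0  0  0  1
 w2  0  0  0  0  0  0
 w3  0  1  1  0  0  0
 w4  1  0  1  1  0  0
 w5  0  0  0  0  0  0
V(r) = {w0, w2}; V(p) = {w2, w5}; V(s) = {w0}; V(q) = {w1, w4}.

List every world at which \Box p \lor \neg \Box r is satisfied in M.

Recall that \Box ψ holds at a world iff ψ holds at every accessible world, and \Diamond ψ holds iff ψ holds at some accessible world.
Let φ = \Box p \lor \neg \Box r. Evaluate φ at each world:
  w0 (successors {w0}): φ is false.
  w1 (successors {w5}): φ is true.
  w2 (successors ∅): φ is true.
  w3 (successors {w1, w2}): φ is true.
  w4 (successors {w0, w2, w3}): φ is true.
  w5 (successors ∅): φ is true.
For instance, at w3:
  At w3: \Box p is false, \neg \Box r is true, so \Box p \lor \neg \Box r is true.
    At w3: \Box p requires p at every successor {w1, w2}.
      p fails at w1, so \Box p is false at w3.
    At w3: \Box r is false, so \neg \Box r is true.
      At w3: \Box r requires r at every successor {w1, w2}.
        r fails at w1, so \Box r is false at w3.
Satisfying worlds: {w1, w2, w3, w4, w5}

w1, w2, w3, w4, w5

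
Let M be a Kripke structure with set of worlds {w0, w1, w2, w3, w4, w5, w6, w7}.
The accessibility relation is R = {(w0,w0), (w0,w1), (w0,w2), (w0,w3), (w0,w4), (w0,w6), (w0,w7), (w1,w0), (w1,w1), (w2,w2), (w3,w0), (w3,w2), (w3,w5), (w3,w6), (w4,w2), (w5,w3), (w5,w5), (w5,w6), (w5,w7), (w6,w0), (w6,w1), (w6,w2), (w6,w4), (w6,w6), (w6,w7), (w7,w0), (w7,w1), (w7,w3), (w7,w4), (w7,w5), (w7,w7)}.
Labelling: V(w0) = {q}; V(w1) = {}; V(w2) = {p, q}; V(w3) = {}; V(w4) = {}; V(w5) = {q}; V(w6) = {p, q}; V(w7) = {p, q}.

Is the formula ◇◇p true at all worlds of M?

Recall that ◇ψ holds at a world iff ψ holds at some accessible world.
Let φ = ◇◇p. Evaluate φ at each world:
  w0 (successors {w0, w1, w2, w3, w4, w6, w7}): φ is true.
  w1 (successors {w0, w1}): φ is true.
  w2 (successors {w2}): φ is true.
  w3 (successors {w0, w2, w5, w6}): φ is true.
  w4 (successors {w2}): φ is true.
  w5 (successors {w3, w5, w6, w7}): φ is true.
  w6 (successors {w0, w1, w2, w4, w6, w7}): φ is true.
  w7 (successors {w0, w1, w3, w4, w5, w7}): φ is true.
For instance, at w1:
  At w1: ◇◇p requires ◇p at some successor in {w0, w1}.
    ◇p holds at w0, so ◇◇p is true at w1.
      At w0: ◇p requires p at some successor in {w0, w1, w2, w3, w4, w6, w7}.
        p holds at w2, so ◇p is true at w0.

Yes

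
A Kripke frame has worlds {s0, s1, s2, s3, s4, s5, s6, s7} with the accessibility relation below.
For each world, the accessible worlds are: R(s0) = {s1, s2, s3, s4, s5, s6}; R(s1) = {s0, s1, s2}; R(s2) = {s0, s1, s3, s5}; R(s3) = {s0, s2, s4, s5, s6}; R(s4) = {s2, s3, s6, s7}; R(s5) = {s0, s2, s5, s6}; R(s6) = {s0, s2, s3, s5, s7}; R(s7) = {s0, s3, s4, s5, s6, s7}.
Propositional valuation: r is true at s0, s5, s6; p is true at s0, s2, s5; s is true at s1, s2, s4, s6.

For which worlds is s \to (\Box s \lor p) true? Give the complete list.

Let φ = s \to (\Box s \lor p). Evaluate φ at each world:
  s0 (successors {s1, s2, s3, s4, s5, s6}): φ is true.
  s1 (successors {s0, s1, s2}): φ is false.
  s2 (successors {s0, s1, s3, s5}): φ is true.
  s3 (successors {s0, s2, s4, s5, s6}): φ is true.
  s4 (successors {s2, s3, s6, s7}): φ is false.
  s5 (successors {s0, s2, s5, s6}): φ is true.
  s6 (successors {s0, s2, s3, s5, s7}): φ is false.
  s7 (successors {s0, s3, s4, s5, s6, s7}): φ is true.
For instance, at s5:
  At s5: s is false, \Box s \lor p is true, so s \to (\Box s \lor p) is true.
    At s5: \Box s is false, p is true, so \Box s \lor p is true.
      At s5: \Box s requires s at every successor {s0, s2, s5, s6}.
        s fails at s0, so \Box s is false at s5.
Satisfying worlds: {s0, s2, s3, s5, s7}

s0, s2, s3, s5, s7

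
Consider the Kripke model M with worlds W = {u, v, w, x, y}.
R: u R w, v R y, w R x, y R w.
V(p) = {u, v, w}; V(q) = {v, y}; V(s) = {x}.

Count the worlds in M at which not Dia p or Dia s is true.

Recall that Dia ψ holds at a world iff ψ holds at some accessible world.
Let φ = not Dia p or Dia s. Evaluate φ at each world:
  u (successors {w}): φ is false.
  v (successors {y}): φ is true.
  w (successors {x}): φ is true.
  x (successors ∅): φ is true.
  y (successors {w}): φ is false.
For instance, at u:
  At u: not Dia p is false, Dia s is false, so not Dia p or Dia s is false.
    At u: Dia p is true, so not Dia p is false.
      At u: Dia p requires p at some successor in {w}.
        p holds at w, so Dia p is true at u.
    At u: Dia s requires s at some successor in {w}.
      At w: s is false.
    So Dia s is false at u.
Satisfying worlds: {v, w, x}

3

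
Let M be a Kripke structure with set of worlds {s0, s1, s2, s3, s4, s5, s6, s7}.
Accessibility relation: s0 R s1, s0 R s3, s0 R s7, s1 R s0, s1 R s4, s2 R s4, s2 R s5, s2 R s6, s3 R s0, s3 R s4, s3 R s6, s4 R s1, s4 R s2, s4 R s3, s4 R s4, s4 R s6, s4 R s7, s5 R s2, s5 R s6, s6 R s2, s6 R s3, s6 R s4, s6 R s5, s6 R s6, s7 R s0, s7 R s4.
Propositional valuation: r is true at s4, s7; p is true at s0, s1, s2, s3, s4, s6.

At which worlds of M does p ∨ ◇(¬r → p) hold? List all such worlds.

Let φ = p ∨ ◇(¬r → p). Evaluate φ at each world:
  s0 (successors {s1, s3, s7}): φ is true.
  s1 (successors {s0, s4}): φ is true.
  s2 (successors {s4, s5, s6}): φ is true.
  s3 (successors {s0, s4, s6}): φ is true.
  s4 (successors {s1, s2, s3, s4, s6, s7}): φ is true.
  s5 (successors {s2, s6}): φ is true.
  s6 (successors {s2, s3, s4, s5, s6}): φ is true.
  s7 (successors {s0, s4}): φ is true.
For instance, at s5:
  At s5: p is false, ◇(¬r → p) is true, so p ∨ ◇(¬r → p) is true.
    At s5: ◇(¬r → p) requires ¬r → p at some successor in {s2, s6}.
      ¬r → p holds at s2, so ◇(¬r → p) is true at s5.
Satisfying worlds: {s0, s1, s2, s3, s4, s5, s6, s7}

s0, s1, s2, s3, s4, s5, s6, s7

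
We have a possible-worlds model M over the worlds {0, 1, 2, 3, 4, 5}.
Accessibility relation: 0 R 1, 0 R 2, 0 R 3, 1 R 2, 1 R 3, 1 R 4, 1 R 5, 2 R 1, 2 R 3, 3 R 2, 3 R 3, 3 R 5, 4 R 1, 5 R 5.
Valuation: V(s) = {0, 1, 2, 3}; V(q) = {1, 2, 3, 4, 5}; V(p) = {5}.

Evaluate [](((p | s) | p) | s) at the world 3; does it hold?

Yes

Recall that []ψ holds at a world iff ψ holds at every accessible world, and <>ψ holds iff ψ holds at some accessible world.
At 3: [](((p | s) | p) | s) requires ((p | s) | p) | s at every successor {2, 3, 5}.
  At 2: ((p | s) | p) | s is true.
  At 3: ((p | s) | p) | s is true.
  At 5: ((p | s) | p) | s is true.
So [](((p | s) | p) | s) is true at 3.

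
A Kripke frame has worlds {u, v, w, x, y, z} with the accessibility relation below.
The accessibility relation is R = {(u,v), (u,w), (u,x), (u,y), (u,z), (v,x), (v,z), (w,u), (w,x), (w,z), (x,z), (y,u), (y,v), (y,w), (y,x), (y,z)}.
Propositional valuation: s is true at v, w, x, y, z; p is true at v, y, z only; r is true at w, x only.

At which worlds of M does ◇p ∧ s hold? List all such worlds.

Let φ = ◇p ∧ s. Evaluate φ at each world:
  u (successors {v, w, x, y, z}): φ is false.
  v (successors {x, z}): φ is true.
  w (successors {u, x, z}): φ is true.
  x (successors {z}): φ is true.
  y (successors {u, v, w, x, z}): φ is true.
  z (successors ∅): φ is false.
For instance, at x:
  At x: ◇p is true, s is true, so ◇p ∧ s is true.
    At x: ◇p requires p at some successor in {z}.
      p holds at z, so ◇p is true at x.
Satisfying worlds: {v, w, x, y}

v, w, x, y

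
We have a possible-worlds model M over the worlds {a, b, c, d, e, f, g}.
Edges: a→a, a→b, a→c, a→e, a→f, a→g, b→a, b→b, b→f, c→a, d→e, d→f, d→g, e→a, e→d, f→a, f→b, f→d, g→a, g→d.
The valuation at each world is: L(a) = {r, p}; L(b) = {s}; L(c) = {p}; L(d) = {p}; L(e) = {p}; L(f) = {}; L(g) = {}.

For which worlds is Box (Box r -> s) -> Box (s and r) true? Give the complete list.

a

Let φ = Box (Box r -> s) -> Box (s and r). Evaluate φ at each world:
  a (successors {a, b, c, e, f, g}): φ is true.
  b (successors {a, b, f}): φ is false.
  c (successors {a}): φ is false.
  d (successors {e, f, g}): φ is false.
  e (successors {a, d}): φ is false.
  f (successors {a, b, d}): φ is false.
  g (successors {a, d}): φ is false.
For instance, at e:
  At e: Box (Box r -> s) is true, Box (s and r) is false, so Box (Box r -> s) -> Box (s and r) is false.
    At e: Box (Box r -> s) requires Box r -> s at every successor {a, d}.
      At a: Box r -> s is true.
      At d: Box r -> s is true.
    So Box (Box r -> s) is true at e.
    At e: Box (s and r) requires s and r at every successor {a, d}.
      s and r fails at a, so Box (s and r) is false at e.
Satisfying worlds: {a}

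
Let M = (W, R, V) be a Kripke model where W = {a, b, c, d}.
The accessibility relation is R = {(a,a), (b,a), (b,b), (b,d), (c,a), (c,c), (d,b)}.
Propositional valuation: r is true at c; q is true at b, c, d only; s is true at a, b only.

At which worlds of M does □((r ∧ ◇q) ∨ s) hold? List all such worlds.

Recall that □ψ holds at a world iff ψ holds at every accessible world, and ◇ψ holds iff ψ holds at some accessible world.
Let φ = □((r ∧ ◇q) ∨ s). Evaluate φ at each world:
  a (successors {a}): φ is true.
  b (successors {a, b, d}): φ is false.
  c (successors {a, c}): φ is true.
  d (successors {b}): φ is true.
For instance, at b:
  At b: □((r ∧ ◇q) ∨ s) requires (r ∧ ◇q) ∨ s at every successor {a, b, d}.
    (r ∧ ◇q) ∨ s fails at d, so □((r ∧ ◇q) ∨ s) is false at b.
      At d: r ∧ ◇q is false, s is false, so (r ∧ ◇q) ∨ s is false.
Satisfying worlds: {a, c, d}

a, c, d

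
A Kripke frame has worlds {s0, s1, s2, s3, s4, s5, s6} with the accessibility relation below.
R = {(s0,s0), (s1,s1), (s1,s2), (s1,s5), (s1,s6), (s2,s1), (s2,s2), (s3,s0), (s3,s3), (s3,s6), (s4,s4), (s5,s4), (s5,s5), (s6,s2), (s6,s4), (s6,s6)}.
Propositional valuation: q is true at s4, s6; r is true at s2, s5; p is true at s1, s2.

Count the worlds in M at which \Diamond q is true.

5

Let φ = \Diamond q. Evaluate φ at each world:
  s0 (successors {s0}): φ is false.
  s1 (successors {s1, s2, s5, s6}): φ is true.
  s2 (successors {s1, s2}): φ is false.
  s3 (successors {s0, s3, s6}): φ is true.
  s4 (successors {s4}): φ is true.
  s5 (successors {s4, s5}): φ is true.
  s6 (successors {s2, s4, s6}): φ is true.
For instance, at s5:
  At s5: \Diamond q requires q at some successor in {s4, s5}.
    q holds at s4, so \Diamond q is true at s5.
Satisfying worlds: {s1, s3, s4, s5, s6}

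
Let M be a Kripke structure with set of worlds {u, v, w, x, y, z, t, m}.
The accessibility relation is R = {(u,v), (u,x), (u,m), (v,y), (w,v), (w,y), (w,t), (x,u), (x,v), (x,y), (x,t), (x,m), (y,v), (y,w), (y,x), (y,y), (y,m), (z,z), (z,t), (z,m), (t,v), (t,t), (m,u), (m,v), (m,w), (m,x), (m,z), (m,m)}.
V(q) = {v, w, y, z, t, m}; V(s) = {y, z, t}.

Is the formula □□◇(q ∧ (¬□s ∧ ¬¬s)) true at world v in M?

Yes

At v: □□◇(q ∧ (¬□s ∧ ¬¬s)) requires □◇(q ∧ (¬□s ∧ ¬¬s)) at every successor {y}.
    At y: □◇(q ∧ (¬□s ∧ ¬¬s)) requires ◇(q ∧ (¬□s ∧ ¬¬s)) at every successor {v, w, x, y, m}.
      At v: ◇(q ∧ (¬□s ∧ ¬¬s)) is true.
      At w: ◇(q ∧ (¬□s ∧ ¬¬s)) is true.
      At x: ◇(q ∧ (¬□s ∧ ¬¬s)) is true.
      At y: ◇(q ∧ (¬□s ∧ ¬¬s)) is true.
      At m: ◇(q ∧ (¬□s ∧ ¬¬s)) is true.
    So □◇(q ∧ (¬□s ∧ ¬¬s)) is true at y.
So □□◇(q ∧ (¬□s ∧ ¬¬s)) is true at v.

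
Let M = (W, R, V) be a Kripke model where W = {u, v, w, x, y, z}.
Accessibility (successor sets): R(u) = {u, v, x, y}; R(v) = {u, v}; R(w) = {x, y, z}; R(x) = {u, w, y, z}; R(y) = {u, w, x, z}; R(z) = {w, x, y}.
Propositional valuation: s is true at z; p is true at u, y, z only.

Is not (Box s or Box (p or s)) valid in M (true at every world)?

Let φ = not (Box s or Box (p or s)). Evaluate φ at each world:
  u (successors {u, v, x, y}): φ is true.
  v (successors {u, v}): φ is true.
  w (successors {x, y, z}): φ is true.
  x (successors {u, w, y, z}): φ is true.
  y (successors {u, w, x, z}): φ is true.
  z (successors {w, x, y}): φ is true.
For instance, at y:
  At y: Box s or Box (p or s) is false, so not (Box s or Box (p or s)) is true.
    At y: Box s is false, Box (p or s) is false, so Box s or Box (p or s) is false.
      At y: Box s requires s at every successor {u, w, x, z}.
        s fails at u, so Box s is false at y.
      At y: Box (p or s) requires p or s at every successor {u, w, x, z}.
        p or s fails at w, so Box (p or s) is false at y.

Yes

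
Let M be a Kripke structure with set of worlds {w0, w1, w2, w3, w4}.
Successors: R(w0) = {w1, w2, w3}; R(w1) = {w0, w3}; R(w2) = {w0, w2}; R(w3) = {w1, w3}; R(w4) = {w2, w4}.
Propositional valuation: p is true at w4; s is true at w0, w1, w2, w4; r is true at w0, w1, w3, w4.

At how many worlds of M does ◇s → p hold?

1

Let φ = ◇s → p. Evaluate φ at each world:
  w0 (successors {w1, w2, w3}): φ is false.
  w1 (successors {w0, w3}): φ is false.
  w2 (successors {w0, w2}): φ is false.
  w3 (successors {w1, w3}): φ is false.
  w4 (successors {w2, w4}): φ is true.
For instance, at w0:
  At w0: ◇s is true, p is false, so ◇s → p is false.
    At w0: ◇s requires s at some successor in {w1, w2, w3}.
      s holds at w1, so ◇s is true at w0.
Satisfying worlds: {w4}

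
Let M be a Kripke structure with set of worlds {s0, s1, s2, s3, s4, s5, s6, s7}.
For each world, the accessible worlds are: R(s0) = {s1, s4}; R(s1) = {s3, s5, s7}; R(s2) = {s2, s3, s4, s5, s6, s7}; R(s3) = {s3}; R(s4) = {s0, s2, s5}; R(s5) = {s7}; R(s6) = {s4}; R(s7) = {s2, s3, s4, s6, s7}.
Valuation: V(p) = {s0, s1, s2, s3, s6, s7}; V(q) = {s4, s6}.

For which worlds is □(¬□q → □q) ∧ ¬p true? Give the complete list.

Let φ = □(¬□q → □q) ∧ ¬p. Evaluate φ at each world:
  s0 (successors {s1, s4}): φ is false.
  s1 (successors {s3, s5, s7}): φ is false.
  s2 (successors {s2, s3, s4, s5, s6, s7}): φ is false.
  s3 (successors {s3}): φ is false.
  s4 (successors {s0, s2, s5}): φ is false.
  s5 (successors {s7}): φ is false.
  s6 (successors {s4}): φ is false.
  s7 (successors {s2, s3, s4, s6, s7}): φ is false.
For instance, at s5:
  At s5: □(¬□q → □q) is false, ¬p is true, so □(¬□q → □q) ∧ ¬p is false.
    At s5: □(¬□q → □q) requires ¬□q → □q at every successor {s7}.
      ¬□q → □q fails at s7, so □(¬□q → □q) is false at s5.
Satisfying worlds: none.

none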